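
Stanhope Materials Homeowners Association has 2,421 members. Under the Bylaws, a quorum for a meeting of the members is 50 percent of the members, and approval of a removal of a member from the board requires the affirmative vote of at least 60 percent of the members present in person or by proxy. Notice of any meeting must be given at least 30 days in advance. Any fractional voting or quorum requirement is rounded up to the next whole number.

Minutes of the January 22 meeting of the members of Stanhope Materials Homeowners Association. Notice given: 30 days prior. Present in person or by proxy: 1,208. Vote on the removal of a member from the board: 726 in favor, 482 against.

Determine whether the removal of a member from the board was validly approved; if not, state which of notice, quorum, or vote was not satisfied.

Invalid — quorum requirement not satisfied.

Notice: 30 days given; 30 required. Satisfied.
Quorum: 50% of 2,421 = 1,210.50, rounded up to 1,211; 1,208 present. Not satisfied.
Vote: requires three-fifths of those present (1,208); 3/5 of 1208 = 724.80, rounded up to 725, so 725 needed; 726 in favor. Satisfied.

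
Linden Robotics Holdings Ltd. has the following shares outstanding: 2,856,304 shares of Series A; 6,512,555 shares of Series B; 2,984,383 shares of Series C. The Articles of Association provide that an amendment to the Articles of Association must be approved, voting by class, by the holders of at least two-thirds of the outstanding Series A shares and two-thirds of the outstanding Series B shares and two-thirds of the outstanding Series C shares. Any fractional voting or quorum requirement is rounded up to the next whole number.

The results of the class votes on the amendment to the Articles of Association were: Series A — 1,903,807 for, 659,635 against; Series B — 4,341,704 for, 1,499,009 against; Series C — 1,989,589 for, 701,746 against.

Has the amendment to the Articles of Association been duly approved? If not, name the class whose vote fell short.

Series A: 2/3 of 2856304 = 1904202.67, rounded up to 1904203; 1,904,203 required, 1,903,807 in favor — not approved.
Series B: 2/3 of 6512555 = 4341703.33, rounded up to 4341704; 4,341,704 required, 4,341,704 in favor — approved.
Series C: 2/3 of 2984383 = 1989588.67, rounded up to 1989589; 1,989,589 required, 1,989,589 in favor — approved.

Not approved — the Series A shares did not give the required vote.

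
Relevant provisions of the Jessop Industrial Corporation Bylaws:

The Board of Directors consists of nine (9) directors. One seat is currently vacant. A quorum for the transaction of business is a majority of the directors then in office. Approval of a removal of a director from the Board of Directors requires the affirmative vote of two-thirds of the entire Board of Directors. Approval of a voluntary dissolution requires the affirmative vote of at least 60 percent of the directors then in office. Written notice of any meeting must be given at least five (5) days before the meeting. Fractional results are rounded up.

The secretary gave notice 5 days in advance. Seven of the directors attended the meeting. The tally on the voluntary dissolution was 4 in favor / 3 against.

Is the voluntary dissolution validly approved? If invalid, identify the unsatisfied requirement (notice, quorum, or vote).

Notice: 5 days given; 5 required (5 ≥ 5). Satisfied.
Quorum: 7 present; quorum is 5. Satisfied.
Vote: the voluntary dissolution requires three-fifths of the directors then in office (8). 3/5 of 8 = 4.80, rounded up to 5, so 5 affirmative votes are needed; 4 voted in favor. Not satisfied.

Invalid — vote requirement not satisfied.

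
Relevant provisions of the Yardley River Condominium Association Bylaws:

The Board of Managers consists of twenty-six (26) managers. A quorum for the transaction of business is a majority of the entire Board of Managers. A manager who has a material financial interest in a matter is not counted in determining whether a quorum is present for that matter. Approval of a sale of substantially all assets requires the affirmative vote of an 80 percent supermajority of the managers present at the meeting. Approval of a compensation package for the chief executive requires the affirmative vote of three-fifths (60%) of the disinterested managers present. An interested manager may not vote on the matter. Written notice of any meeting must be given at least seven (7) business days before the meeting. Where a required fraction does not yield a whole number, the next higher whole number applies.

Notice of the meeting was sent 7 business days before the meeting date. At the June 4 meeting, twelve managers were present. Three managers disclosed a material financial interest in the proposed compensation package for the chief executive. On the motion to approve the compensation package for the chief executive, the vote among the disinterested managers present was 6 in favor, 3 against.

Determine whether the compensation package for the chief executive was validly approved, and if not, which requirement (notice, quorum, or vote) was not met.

Notice: 7 business days given; 7 required (7 ≥ 7). Satisfied.
Quorum: 12 present, but the 3 interested managers do not count, leaving 9. Quorum is 14. Not satisfied.
Vote: the compensation package for the chief executive requires three-fifths of the disinterested managers present (12 − 3 = 9). 3/5 of 9 = 5.40, rounded up to 6, so 6 affirmative votes are needed; 6 voted in favor. Satisfied. (Moot — without a quorum no business can be validly transacted.)

Invalid — quorum requirement not satisfied.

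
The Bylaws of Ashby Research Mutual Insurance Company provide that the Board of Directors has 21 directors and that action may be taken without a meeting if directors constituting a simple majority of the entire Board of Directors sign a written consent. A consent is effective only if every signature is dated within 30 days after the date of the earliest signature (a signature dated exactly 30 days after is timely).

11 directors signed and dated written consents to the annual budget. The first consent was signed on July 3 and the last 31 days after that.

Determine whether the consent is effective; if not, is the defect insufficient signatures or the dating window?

Signatures required: a simple majority of 21 — a majority of 21 is 11, so 11 needed; 11 signed. Sufficient.
Dating window: the latest signature is 31 days after the earliest; the limit is 30 days. Outside the window.

Not effective — dating-window requirement not satisfied.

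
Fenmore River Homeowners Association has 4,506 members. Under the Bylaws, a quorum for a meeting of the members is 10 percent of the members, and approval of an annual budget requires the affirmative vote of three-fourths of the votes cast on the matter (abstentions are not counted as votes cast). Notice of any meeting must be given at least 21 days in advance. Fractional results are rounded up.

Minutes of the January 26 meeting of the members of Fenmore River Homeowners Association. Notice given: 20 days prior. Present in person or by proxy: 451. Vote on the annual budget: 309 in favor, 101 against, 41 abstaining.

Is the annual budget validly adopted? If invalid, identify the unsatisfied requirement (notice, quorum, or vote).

Notice: 20 days given; 21 required. Not satisfied.
Quorum: 10% of 4,506 = 450.60, rounded up to 451; 451 present. Satisfied.
Vote: requires three-fourths of the votes cast (451 − 41 abstaining = 410); 3/4 of 410 = 307.50, rounded up to 308, so 308 needed; 309 in favor. Satisfied.

Invalid — notice requirement not satisfied.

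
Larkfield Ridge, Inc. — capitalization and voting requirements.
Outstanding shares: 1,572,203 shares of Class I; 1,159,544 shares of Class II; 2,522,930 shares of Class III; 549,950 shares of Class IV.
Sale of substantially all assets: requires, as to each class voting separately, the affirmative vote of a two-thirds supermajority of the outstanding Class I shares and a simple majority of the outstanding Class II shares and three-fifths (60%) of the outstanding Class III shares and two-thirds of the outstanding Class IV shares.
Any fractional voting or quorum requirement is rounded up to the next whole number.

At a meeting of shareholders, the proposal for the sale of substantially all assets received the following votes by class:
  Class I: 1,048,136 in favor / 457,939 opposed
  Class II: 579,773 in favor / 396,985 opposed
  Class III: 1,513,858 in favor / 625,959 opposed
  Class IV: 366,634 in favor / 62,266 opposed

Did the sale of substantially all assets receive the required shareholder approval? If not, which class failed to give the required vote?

Approved — every class gave the required vote.

Class I: 2/3 of 1572203 = 1048135.33, rounded up to 1048136; 1,048,136 required, 1,048,136 in favor — approved.
Class II: a majority of 1159544 is 579773; 579,773 required, 579,773 in favor — approved.
Class III: 3/5 of 2522930 = 1513758; 1,513,758 required, 1,513,858 in favor — approved.
Class IV: 2/3 of 549950 = 366633.33, rounded up to 366634; 366,634 required, 366,634 in favor — approved.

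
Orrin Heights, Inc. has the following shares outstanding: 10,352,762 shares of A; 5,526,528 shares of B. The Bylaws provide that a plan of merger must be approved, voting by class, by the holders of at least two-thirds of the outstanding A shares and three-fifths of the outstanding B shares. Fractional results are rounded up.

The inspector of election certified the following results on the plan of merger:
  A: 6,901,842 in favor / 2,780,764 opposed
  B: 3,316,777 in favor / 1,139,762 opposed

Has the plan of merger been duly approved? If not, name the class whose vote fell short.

Approved — every class gave the required vote.

A: 2/3 of 10352762 = 6901841.33, rounded up to 6901842; 6,901,842 required, 6,901,842 in favor — approved.
B: 3/5 of 5526528 = 3315916.80, rounded up to 3315917; 3,315,917 required, 3,316,777 in favor — approved.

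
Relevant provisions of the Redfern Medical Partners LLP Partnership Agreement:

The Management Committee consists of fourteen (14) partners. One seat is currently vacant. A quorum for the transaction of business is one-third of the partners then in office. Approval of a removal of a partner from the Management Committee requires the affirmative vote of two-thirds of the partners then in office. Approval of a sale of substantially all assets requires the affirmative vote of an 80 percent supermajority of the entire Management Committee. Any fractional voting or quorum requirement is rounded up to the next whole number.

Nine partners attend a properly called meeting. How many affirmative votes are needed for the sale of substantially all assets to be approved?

The sale of substantially all assets requires four-fifths of the entire Management Committee (14).
4/5 of 14 = 11.20, rounded up to 12.
(Only 9 can vote, so the sale of substantially all assets cannot pass at this meeting, but the required vote is still 12.)

12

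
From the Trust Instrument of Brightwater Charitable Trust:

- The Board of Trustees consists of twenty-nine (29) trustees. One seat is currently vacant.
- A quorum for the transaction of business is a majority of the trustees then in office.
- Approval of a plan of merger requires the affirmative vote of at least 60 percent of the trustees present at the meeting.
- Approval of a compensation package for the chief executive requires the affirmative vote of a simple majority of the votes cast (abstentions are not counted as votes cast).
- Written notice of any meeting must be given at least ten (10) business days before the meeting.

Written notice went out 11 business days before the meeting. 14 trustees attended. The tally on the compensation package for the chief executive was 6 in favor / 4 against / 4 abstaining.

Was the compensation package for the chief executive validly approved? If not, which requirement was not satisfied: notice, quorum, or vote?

Invalid — quorum requirement not satisfied.

Notice: 11 business days given; 10 required (11 ≥ 10). Satisfied.
Quorum: 14 present; quorum is 15. Not satisfied.
Vote: the compensation package for the chief executive requires a majority of the votes cast (14 present − 4 abstaining = 10). A majority of 10 is 6, so 6 affirmative votes are needed; 6 voted in favor. Satisfied. (Moot — without a quorum no business can be validly transacted.)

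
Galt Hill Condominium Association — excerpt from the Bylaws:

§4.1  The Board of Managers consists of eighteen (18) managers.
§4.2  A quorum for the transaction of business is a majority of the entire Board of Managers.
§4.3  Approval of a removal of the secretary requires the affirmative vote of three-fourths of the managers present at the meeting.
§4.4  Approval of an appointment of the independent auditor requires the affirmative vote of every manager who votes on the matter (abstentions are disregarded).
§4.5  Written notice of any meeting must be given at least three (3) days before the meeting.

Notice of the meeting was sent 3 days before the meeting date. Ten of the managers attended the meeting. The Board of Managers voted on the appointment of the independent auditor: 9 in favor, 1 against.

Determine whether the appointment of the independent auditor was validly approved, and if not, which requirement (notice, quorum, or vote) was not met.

Invalid — vote requirement not satisfied.

Notice: 3 days given; 3 required (3 ≥ 3). Satisfied.
Quorum: 10 present; quorum is 10. Satisfied.
Vote: the appointment of the independent auditor requires the unanimous vote of the votes cast (10). Unanimous means all 10, so 10 affirmative votes are needed; 9 voted in favor. Not satisfied.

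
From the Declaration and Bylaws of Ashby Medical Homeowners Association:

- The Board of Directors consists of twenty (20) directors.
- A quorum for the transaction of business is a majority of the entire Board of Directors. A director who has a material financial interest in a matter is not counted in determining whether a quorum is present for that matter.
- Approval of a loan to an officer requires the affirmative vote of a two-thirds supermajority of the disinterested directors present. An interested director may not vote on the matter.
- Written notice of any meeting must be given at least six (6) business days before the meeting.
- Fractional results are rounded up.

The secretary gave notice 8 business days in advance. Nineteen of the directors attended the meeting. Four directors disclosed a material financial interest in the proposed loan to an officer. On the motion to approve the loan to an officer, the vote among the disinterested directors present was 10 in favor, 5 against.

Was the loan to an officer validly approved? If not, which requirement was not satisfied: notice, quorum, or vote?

Notice: 8 business days given; 6 required (8 ≥ 6). Satisfied.
Quorum: 19 present, but the 4 interested directors do not count, leaving 15. Quorum is 11. Satisfied.
Vote: the loan to an officer requires two-thirds of the disinterested directors present (19 − 4 = 15). 2/3 of 15 = 10, so 10 affirmative votes are needed; 10 voted in favor. Satisfied.

Valid — all requirements satisfied.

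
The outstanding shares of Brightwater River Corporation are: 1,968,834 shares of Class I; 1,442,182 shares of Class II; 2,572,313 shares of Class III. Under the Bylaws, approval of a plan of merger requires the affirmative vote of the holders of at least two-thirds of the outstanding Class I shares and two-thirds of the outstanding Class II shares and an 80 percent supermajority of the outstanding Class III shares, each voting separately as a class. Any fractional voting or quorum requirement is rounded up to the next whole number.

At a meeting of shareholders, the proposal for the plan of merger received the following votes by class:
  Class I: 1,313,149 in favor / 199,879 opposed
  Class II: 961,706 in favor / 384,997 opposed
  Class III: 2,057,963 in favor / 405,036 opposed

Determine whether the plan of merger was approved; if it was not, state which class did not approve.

Approved — every class gave the required vote.

Class I: 2/3 of 1968834 = 1312556; 1,312,556 required, 1,313,149 in favor — approved.
Class II: 2/3 of 1442182 = 961454.67, rounded up to 961455; 961,455 required, 961,706 in favor — approved.
Class III: 4/5 of 2572313 = 2057850.40, rounded up to 2057851; 2,057,851 required, 2,057,963 in favor — approved.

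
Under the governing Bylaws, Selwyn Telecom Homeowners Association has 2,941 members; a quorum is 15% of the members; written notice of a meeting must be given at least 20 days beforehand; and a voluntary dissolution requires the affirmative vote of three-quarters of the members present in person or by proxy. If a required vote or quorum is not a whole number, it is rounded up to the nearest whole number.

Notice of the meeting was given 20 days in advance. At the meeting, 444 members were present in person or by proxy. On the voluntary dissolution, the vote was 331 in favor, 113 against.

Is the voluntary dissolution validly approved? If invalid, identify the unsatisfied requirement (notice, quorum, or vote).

Invalid — vote requirement not satisfied.

Notice: 20 days given; 20 required. Satisfied.
Quorum: 15% of 2,941 = 441.15, rounded up to 442; 444 present. Satisfied.
Vote: requires three-fourths of those present (444); 3/4 of 444 = 333, so 333 needed; 331 in favor. Not satisfied.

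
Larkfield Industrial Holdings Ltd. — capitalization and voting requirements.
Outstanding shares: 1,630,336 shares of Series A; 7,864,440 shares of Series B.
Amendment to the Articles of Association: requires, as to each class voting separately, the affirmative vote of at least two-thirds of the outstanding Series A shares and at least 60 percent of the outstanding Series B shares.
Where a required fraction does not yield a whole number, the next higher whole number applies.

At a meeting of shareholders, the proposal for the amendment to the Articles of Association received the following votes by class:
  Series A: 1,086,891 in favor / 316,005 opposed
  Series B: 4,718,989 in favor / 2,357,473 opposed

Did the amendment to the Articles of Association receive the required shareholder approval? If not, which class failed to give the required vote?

Series A: 2/3 of 1630336 = 1086890.67, rounded up to 1086891; 1,086,891 required, 1,086,891 in favor — approved.
Series B: 3/5 of 7864440 = 4718664; 4,718,664 required, 4,718,989 in favor — approved.

Approved — every class gave the required vote.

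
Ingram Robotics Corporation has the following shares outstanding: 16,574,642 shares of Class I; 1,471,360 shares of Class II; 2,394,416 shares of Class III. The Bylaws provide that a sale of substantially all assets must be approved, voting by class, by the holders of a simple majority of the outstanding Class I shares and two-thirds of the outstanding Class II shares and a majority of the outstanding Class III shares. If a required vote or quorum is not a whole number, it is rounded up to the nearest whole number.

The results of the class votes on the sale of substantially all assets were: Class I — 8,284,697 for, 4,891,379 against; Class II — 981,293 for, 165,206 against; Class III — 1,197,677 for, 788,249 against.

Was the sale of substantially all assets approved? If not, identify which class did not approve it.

Class I: a majority of 16574642 is 8287322; 8,287,322 required, 8,284,697 in favor — not approved.
Class II: 2/3 of 1471360 = 980906.67, rounded up to 980907; 980,907 required, 981,293 in favor — approved.
Class III: a majority of 2394416 is 1197209; 1,197,209 required, 1,197,677 in favor — approved.

Not approved — the Class I shares did not give the required vote.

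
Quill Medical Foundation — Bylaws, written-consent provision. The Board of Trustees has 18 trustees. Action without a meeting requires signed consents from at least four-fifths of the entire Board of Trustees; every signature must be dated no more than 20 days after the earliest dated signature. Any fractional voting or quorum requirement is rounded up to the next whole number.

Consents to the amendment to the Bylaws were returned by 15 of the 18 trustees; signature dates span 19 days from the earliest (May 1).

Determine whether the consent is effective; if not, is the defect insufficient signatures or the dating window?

Signatures required: at least four-fifths of 18 — 4/5 of 18 = 14.40, rounded up to 15, so 15 needed; 15 signed. Sufficient.
Dating window: the latest signature is 19 days after the earliest; the limit is 20 days. Within the window.

Effective — both the signature and dating-window requirements are satisfied.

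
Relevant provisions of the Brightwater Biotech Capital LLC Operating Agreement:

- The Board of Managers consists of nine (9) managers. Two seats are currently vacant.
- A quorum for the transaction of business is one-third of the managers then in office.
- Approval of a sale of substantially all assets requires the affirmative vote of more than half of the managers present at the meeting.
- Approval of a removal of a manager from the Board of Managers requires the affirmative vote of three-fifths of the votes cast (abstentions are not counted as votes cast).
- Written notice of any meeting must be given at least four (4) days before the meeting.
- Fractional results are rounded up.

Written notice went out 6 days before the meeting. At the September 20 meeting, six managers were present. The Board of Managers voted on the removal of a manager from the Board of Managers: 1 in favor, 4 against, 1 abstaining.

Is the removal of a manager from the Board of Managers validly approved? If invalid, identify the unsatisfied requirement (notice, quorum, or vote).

Notice: 6 days given; 4 required (6 ≥ 4). Satisfied.
Quorum: 6 present; quorum is 3. Satisfied.
Vote: the removal of a manager from the Board of Managers requires three-fifths of the votes cast (6 present − 1 abstaining = 5). 3/5 of 5 = 3, so 3 affirmative votes are needed; 1 voted in favor. Not satisfied.

Invalid — vote requirement not satisfied.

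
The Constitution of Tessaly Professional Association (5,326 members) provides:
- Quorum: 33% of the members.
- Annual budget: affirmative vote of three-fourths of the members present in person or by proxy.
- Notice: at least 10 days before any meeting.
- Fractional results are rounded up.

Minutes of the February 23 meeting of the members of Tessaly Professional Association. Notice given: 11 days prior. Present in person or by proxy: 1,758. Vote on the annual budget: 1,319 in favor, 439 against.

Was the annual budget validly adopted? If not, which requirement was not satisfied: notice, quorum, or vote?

Notice: 11 days given; 10 required. Satisfied.
Quorum: 33% of 5,326 = 1,757.58, rounded up to 1,758; 1,758 present. Satisfied.
Vote: requires three-fourths of those present (1,758); 3/4 of 1758 = 1318.50, rounded up to 1319, so 1,319 needed; 1,319 in favor. Satisfied.

Valid — all requirements satisfied.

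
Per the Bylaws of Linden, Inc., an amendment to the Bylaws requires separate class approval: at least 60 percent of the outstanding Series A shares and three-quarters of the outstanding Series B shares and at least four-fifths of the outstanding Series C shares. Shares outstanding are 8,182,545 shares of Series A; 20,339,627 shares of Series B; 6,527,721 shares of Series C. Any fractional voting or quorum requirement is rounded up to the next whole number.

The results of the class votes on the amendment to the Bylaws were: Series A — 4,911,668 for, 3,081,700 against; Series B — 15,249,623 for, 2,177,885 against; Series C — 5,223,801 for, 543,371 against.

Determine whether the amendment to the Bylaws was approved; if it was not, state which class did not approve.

Series A: 3/5 of 8182545 = 4909527; 4,909,527 required, 4,911,668 in favor — approved.
Series B: 3/4 of 20339627 = 15254720.25, rounded up to 15254721; 15,254,721 required, 15,249,623 in favor — not approved.
Series C: 4/5 of 6527721 = 5222176.80, rounded up to 5222177; 5,222,177 required, 5,223,801 in favor — approved.

Not approved — the Series B shares did not give the required vote.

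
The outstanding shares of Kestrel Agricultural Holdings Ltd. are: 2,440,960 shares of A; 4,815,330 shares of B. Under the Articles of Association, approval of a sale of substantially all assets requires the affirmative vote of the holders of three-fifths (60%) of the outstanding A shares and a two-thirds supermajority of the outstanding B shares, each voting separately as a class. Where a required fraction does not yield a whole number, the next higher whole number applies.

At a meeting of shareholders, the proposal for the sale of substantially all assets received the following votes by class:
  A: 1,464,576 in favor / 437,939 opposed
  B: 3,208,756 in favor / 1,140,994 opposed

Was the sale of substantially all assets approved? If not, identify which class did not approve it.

Not approved — the B shares did not give the required vote.

A: 3/5 of 2440960 = 1464576; 1,464,576 required, 1,464,576 in favor — approved.
B: 2/3 of 4815330 = 3210220; 3,210,220 required, 3,208,756 in favor — not approved.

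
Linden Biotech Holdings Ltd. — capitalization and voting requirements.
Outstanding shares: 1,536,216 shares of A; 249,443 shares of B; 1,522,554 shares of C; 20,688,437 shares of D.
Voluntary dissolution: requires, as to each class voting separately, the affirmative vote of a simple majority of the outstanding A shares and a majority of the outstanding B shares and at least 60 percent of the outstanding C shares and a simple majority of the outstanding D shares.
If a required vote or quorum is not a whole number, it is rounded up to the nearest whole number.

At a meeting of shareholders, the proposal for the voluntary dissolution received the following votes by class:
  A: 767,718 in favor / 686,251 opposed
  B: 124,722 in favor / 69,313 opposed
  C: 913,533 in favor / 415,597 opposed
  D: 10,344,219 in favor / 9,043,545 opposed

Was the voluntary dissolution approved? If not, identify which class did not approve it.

A: a majority of 1536216 is 768109; 768,109 required, 767,718 in favor — not approved.
B: a majority of 249443 is 124722; 124,722 required, 124,722 in favor — approved.
C: 3/5 of 1522554 = 913532.40, rounded up to 913533; 913,533 required, 913,533 in favor — approved.
D: a majority of 20688437 is 10344219; 10,344,219 required, 10,344,219 in favor — approved.

Not approved — the A shares did not give the required vote.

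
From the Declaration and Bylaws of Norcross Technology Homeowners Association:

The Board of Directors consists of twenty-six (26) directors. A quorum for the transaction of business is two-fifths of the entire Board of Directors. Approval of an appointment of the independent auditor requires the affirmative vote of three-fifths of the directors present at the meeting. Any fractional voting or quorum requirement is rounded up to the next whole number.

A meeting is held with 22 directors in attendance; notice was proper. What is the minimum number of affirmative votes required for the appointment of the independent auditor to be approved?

14

The appointment of the independent auditor requires three-fifths of the directors present (22).
3/5 of 22 = 13.20, rounded up to 14.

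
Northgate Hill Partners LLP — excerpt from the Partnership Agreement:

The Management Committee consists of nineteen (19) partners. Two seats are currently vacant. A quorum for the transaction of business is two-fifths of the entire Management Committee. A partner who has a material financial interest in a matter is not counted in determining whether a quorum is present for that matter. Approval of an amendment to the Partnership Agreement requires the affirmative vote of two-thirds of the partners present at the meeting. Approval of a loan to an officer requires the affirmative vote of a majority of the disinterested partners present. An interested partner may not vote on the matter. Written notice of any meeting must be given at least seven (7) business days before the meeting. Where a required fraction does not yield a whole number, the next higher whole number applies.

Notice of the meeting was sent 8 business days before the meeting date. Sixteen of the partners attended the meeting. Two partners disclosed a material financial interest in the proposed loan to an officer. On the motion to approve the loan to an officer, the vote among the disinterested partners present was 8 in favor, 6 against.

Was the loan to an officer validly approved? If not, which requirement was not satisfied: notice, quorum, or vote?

Notice: 8 business days given; 7 required (8 ≥ 7). Satisfied.
Quorum: 16 present, but the 2 interested partners do not count, leaving 14. Quorum is 8. Satisfied.
Vote: the loan to an officer requires a majority of the disinterested partners present (16 − 2 = 14). A majority of 14 is 8, so 8 affirmative votes are needed; 8 voted in favor. Satisfied.

Valid — all requirements satisfied.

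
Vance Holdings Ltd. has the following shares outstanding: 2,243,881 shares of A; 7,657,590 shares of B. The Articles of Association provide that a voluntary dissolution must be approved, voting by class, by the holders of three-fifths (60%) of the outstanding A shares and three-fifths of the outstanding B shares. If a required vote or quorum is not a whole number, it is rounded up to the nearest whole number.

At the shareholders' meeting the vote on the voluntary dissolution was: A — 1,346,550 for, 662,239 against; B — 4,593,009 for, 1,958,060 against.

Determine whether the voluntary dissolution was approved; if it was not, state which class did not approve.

A: 3/5 of 2243881 = 1346328.60, rounded up to 1346329; 1,346,329 required, 1,346,550 in favor — approved.
B: 3/5 of 7657590 = 4594554; 4,594,554 required, 4,593,009 in favor — not approved.

Not approved — the B shares did not give the required vote.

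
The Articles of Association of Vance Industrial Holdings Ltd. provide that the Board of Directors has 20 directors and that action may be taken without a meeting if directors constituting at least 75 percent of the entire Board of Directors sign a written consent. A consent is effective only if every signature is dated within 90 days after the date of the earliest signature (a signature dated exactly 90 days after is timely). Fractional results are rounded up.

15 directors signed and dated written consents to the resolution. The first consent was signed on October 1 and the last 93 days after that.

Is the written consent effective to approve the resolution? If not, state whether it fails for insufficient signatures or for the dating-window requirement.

Not effective — dating-window requirement not satisfied.

Signatures required: at least 75 percent of 20 — 3/4 of 20 = 15, so 15 needed; 15 signed. Sufficient.
Dating window: the latest signature is 93 days after the earliest; the limit is 90 days. Outside the window.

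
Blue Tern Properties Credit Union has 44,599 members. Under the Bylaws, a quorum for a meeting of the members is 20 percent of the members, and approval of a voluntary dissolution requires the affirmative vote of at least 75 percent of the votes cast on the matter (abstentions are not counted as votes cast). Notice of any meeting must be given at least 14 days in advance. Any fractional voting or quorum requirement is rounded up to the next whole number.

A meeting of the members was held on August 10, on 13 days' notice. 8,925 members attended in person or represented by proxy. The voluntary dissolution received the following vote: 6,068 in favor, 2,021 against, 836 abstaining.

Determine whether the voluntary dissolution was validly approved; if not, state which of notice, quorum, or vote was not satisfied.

Invalid — notice requirement not satisfied.

Notice: 13 days given; 14 required. Not satisfied.
Quorum: 20% of 44,599 = 8,919.80, rounded up to 8,920; 8,925 present. Satisfied.
Vote: requires three-fourths of the votes cast (8,925 − 836 abstaining = 8,089); 3/4 of 8089 = 6066.75, rounded up to 6067, so 6,067 needed; 6,068 in favor. Satisfied.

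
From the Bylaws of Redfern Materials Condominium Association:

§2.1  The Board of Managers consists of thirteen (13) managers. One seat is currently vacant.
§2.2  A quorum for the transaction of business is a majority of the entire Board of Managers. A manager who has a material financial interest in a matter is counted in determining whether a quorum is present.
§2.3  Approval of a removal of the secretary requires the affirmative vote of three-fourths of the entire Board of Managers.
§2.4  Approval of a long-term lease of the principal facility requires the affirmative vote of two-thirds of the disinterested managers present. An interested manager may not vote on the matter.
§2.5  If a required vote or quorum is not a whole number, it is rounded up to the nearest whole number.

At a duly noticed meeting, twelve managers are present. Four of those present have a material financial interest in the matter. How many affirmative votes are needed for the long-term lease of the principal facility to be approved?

The long-term lease of the principal facility requires two-thirds of the disinterested managers present (12 − 4 = 8).
2/3 of 8 = 5.33, rounded up to 6.

6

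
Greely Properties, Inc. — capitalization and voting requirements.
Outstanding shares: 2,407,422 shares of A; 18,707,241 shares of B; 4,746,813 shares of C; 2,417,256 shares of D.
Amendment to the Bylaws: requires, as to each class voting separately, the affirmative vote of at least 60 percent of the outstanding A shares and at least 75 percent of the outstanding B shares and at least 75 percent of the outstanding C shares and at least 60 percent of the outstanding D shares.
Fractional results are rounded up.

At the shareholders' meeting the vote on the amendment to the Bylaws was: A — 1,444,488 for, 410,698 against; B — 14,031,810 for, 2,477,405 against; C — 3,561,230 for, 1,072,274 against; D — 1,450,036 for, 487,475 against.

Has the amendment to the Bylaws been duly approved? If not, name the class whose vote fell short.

Not approved — the D shares did not give the required vote.

A: 3/5 of 2407422 = 1444453.20, rounded up to 1444454; 1,444,454 required, 1,444,488 in favor — approved.
B: 3/4 of 18707241 = 14030430.75, rounded up to 14030431; 14,030,431 required, 14,031,810 in favor — approved.
C: 3/4 of 4746813 = 3560109.75, rounded up to 3560110; 3,560,110 required, 3,561,230 in favor — approved.
D: 3/5 of 2417256 = 1450353.60, rounded up to 1450354; 1,450,354 required, 1,450,036 in favor — not approved.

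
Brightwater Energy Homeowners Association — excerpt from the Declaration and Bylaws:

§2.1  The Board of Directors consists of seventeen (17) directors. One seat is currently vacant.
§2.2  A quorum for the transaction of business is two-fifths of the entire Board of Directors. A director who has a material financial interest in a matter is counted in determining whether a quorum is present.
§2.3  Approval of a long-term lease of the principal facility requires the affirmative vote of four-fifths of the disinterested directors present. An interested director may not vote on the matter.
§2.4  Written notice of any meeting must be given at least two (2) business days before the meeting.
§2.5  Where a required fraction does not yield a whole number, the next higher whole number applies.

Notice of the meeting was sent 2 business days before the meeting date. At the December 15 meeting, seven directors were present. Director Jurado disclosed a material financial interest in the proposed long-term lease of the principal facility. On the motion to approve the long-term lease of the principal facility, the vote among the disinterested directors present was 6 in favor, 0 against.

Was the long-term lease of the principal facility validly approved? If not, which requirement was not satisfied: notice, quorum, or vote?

Valid — all requirements satisfied.

Notice: 2 business days given; 2 required (2 ≥ 2). Satisfied.
Quorum: 7 present (interested directors count toward quorum); quorum is 7. Satisfied.
Vote: the long-term lease of the principal facility requires four-fifths of the disinterested directors present (7 − 1 = 6). 4/5 of 6 = 4.80, rounded up to 5, so 5 affirmative votes are needed; 6 voted in favor. Satisfied.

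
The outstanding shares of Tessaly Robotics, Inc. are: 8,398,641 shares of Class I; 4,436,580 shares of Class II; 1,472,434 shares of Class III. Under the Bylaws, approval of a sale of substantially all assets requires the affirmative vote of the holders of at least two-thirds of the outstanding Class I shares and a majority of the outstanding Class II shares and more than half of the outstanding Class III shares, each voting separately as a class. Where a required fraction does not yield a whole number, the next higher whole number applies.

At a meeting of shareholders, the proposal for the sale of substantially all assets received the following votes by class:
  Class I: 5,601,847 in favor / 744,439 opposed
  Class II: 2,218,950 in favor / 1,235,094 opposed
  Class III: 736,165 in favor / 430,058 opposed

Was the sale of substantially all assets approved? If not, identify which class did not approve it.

Class I: 2/3 of 8398641 = 5599094; 5,599,094 required, 5,601,847 in favor — approved.
Class II: a majority of 4436580 is 2218291; 2,218,291 required, 2,218,950 in favor — approved.
Class III: a majority of 1472434 is 736218; 736,218 required, 736,165 in favor — not approved.

Not approved — the Class III shares did not give the required vote.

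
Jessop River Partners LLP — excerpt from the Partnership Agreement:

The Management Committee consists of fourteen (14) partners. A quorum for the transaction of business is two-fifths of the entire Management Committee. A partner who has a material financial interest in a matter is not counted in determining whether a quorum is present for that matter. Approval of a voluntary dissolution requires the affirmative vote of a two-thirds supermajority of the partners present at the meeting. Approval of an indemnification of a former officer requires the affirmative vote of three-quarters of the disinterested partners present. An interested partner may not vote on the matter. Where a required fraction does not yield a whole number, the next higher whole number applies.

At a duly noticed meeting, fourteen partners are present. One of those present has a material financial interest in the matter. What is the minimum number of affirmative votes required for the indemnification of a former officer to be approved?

The indemnification of a former officer requires three-fourths of the disinterested partners present (14 − 1 = 13).
3/4 of 13 = 9.75, rounded up to 10.

10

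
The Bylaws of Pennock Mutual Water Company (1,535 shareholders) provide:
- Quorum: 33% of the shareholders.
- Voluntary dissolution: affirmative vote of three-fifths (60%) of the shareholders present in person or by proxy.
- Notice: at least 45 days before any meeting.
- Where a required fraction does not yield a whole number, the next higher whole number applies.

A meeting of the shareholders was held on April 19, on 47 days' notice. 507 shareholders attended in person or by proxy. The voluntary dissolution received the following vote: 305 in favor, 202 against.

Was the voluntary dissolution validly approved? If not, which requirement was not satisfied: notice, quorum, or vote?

Valid — all requirements satisfied.

Notice: 47 days given; 45 required. Satisfied.
Quorum: 33% of 1,535 = 506.55, rounded up to 507; 507 present. Satisfied.
Vote: requires three-fifths of those present (507); 3/5 of 507 = 304.20, rounded up to 305, so 305 needed; 305 in favor. Satisfied.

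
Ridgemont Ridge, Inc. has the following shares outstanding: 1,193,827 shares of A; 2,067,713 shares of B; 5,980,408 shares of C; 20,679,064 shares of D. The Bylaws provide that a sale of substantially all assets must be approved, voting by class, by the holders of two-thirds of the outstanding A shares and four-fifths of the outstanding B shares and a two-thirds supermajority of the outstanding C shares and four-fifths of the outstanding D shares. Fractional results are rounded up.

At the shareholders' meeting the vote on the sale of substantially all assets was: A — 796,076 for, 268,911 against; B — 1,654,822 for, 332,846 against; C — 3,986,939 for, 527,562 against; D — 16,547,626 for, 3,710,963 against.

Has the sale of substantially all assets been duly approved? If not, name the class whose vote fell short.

Approved — every class gave the required vote.

A: 2/3 of 1193827 = 795884.67, rounded up to 795885; 795,885 required, 796,076 in favor — approved.
B: 4/5 of 2067713 = 1654170.40, rounded up to 1654171; 1,654,171 required, 1,654,822 in favor — approved.
C: 2/3 of 5980408 = 3986938.67, rounded up to 3986939; 3,986,939 required, 3,986,939 in favor — approved.
D: 4/5 of 20679064 = 16543251.20, rounded up to 16543252; 16,543,252 required, 16,547,626 in favor — approved.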